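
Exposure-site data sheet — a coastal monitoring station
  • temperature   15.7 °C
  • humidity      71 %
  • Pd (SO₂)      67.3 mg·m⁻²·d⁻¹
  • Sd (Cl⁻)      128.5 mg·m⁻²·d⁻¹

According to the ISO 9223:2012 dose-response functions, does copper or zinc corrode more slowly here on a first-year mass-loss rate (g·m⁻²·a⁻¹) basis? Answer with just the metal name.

copper: f(T) = -0.080·(T−10) [T>10 °C] = -0.4560
  sulphur-dioxide contribution → 0.6619 μm/a
  chloride contribution → 1.058 μm/a
  ⇒ r_corr(copper) = 1.719 μm/a
  mass loss = 1.719 μm/a × 8.96 g/cm³ = 15.41 g·m⁻²·a⁻¹
zinc: temperature factor f = -0.071·(5.7) = -0.4047
  sulphur-dioxide contribution → 1.437 μm/a
  chloride contribution → 1.868 μm/a
  ⇒ r_corr(zinc) = 3.305 μm/a
  mass loss = 3.305 μm/a × 7.14 g/cm³ = 23.6 g·m⁻²·a⁻¹
Ordering by g·m⁻²·a⁻¹: zinc (23.6) > copper (15.4)

copper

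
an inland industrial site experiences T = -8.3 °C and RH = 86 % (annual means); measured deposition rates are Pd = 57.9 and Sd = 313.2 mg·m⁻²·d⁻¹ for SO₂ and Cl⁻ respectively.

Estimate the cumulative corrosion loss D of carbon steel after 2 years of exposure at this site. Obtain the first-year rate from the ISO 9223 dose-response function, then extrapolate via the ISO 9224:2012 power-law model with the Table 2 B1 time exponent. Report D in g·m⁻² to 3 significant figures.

carbon steel: temperature factor f = +0.150·(-18.3) = -2.7450
  SO₂ term: 1.77·57.9^0.52·exp(0.02·86-2.7450) = 5.241
  Sd branch = 0.102·Sd^0.62·e^(0.033·RH+0.04·T) = 44.09 μm/a
  r_corr = 5.241 + 44.09 = 49.33 μm/a
Long-term exponent b (ISO 9224 Table 2, B1) = 0.523
  D(2) = 49.33 × 2^0.523 = 49.33 × 1.437 = 70.89 μm
  Mass loss = 70.89 μm × 7.85 g/cm³ = 556.5 g·m⁻²

D(2) = 556 g·m⁻²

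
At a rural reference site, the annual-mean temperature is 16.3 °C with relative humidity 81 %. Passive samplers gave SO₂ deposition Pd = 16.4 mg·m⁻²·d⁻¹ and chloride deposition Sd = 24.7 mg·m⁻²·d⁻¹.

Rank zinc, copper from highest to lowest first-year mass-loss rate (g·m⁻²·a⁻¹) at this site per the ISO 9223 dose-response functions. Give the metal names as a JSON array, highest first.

["copper", "zinc"]

zinc: T>10 °C ⇒ hinge -0.071·(16.3−10) = -0.4473
  sulphur-dioxide contribution → 1.172 μm/a
  chloride contribution → 0.8318 μm/a
  ⇒ r_corr(zinc) = 2.004 μm/a
  mass loss = 2.004 μm/a × 7.14 g/cm³ = 14.31 g·m⁻²·a⁻¹
copper: T>10 °C ⇒ hinge -0.080·(16.3−10) = -0.5040
  sulphur-dioxide contribution → 0.7884 μm/a
  chloride contribution → 1 μm/a
  total first-year rate 1.788 μm/a
  mass loss = 1.788 μm/a × 8.96 g/cm³ = 16.02 g·m⁻²·a⁻¹
Ordering by g·m⁻²·a⁻¹: copper (16) > zinc (14.3)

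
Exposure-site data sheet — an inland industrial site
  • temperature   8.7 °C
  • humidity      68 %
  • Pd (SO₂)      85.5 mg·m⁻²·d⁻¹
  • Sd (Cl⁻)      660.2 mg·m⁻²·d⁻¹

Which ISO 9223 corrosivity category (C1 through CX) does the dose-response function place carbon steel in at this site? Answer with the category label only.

C5

carbon steel: temperature factor f = +0.150·(-1.3) = -0.1950
  SO₂ term: 1.77·85.5^0.52·exp(0.02·68-0.1950) = 57.35
  Cl⁻ term: 0.102·660.2^0.62·exp(0.033·68+0.04·8.7) = 76.29
  sum: 57.35 + 76.29 → r_corr = 133.6 μm/a
ISO 9223 Table 2 (carbon steel): 80 < 134 ≤ 200 μm/a ⇒ C5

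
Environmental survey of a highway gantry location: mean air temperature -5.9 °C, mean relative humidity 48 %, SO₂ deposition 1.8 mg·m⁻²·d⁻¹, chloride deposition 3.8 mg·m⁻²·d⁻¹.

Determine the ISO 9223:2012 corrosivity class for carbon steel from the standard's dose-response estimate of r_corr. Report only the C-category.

carbon steel: temperature factor f = +0.150·(-15.9) = -2.3850
  SO₂ term: 1.77·1.8^0.52·exp(0.02·48-2.3850) = 0.5779
  Cl⁻ term: 0.102·3.8^0.62·exp(0.033·48+0.04·-5.9) = 0.8985
  sum: 0.5779 + 0.8985 → r_corr = 1.476 μm/a
Category bounds: 1.3…25 μm/a bracket r_corr ⇒ C2

C2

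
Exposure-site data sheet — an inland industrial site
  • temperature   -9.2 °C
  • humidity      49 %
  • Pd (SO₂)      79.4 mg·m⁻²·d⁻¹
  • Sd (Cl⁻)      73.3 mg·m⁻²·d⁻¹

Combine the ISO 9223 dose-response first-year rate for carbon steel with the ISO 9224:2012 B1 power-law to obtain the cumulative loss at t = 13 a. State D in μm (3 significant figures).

carbon steel: T≤10 °C ⇒ hinge +0.150·(-9.2−10) = -2.8800
  Pd branch = 1.77·Pd^0.52·e^(0.02·RH+f) = 2.575 μm/a
  Sd branch = 0.102·Sd^0.62·e^(0.033·RH+0.04·T) = 5.098 μm/a
  sum: 2.575 + 5.098 → r_corr = 7.673 μm/a
Power-law: D(13) = r_corr · 13^0.523
  D(13) = 7.673 × 13^0.523 = 7.673 × 3.825 = 29.35 μm

D(13) = 29.3 μm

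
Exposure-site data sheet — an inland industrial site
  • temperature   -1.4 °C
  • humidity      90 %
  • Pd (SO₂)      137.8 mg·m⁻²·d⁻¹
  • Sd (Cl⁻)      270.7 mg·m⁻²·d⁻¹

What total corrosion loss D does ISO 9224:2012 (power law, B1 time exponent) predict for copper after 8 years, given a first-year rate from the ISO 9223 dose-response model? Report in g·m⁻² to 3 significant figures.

copper: temperature factor f = +0.126·(-11.4) = -1.4364
  Pd branch = 0.0053·Pd^0.26·e^(0.059·RH+f) = 0.9178 μm/a
  Cl⁻ term: 0.01025·270.7^0.27·exp(0.036·90+0.049·-1.4) = 1.109
  r_corr = 0.9178 + 1.109 = 2.027 μm/a
ISO 9224: D(t) = r_corr · t^b with b = 0.667 (copper, B1)
  D(8) = 2.027 × 8^0.667 = 2.027 × 4.003 = 8.112 μm
  Mass loss = 8.112 μm × 8.96 g/cm³ = 72.68 g·m⁻²

D(8) = 72.7 g·m⁻²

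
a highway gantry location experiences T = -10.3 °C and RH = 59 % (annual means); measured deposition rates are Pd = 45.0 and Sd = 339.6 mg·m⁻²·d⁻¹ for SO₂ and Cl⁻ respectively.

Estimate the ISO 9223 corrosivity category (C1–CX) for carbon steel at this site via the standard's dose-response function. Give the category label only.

C2

carbon steel: temperature factor f = +0.150·(-20.3) = -3.0450
  sulphur-dioxide contribution → 1.985 μm/a
  chloride contribution → 17.56 μm/a
  ⇒ r_corr(carbon steel) = 19.54 μm/a
ISO 9223 Table 2 (carbon steel): 1.3 < 19.5 ≤ 25 μm/a ⇒ C2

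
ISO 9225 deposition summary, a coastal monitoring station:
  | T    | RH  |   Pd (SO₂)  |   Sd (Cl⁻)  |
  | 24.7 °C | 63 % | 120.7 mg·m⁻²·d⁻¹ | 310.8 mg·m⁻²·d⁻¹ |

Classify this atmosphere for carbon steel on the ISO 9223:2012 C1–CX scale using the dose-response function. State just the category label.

carbon steel: f(T) = -0.054·(T−10) [T>10 °C] = -0.7938
  sulphur-dioxide contribution → 34.11 μm/a
  chloride contribution → 76.9 μm/a
  ⇒ r_corr(carbon steel) = 111 μm/a
111 μm/a falls in (80, 200] for carbon steel → category C5

C5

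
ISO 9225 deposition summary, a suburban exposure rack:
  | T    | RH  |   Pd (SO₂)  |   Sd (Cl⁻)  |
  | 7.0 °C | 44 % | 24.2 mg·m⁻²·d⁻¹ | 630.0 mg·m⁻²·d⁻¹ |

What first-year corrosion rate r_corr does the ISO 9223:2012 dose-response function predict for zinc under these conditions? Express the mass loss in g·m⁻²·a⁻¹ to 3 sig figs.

zinc: temperature factor f = +0.038·(-3.0) = -0.1140
  Pd branch = 0.0129·Pd^0.44·e^(0.046·RH+f) = 0.354 μm/a
  Sd branch = 0.0175·Sd^0.57·e^(0.008·RH+0.085·T) = 1.778 μm/a
  sum: 0.354 + 1.778 → r_corr = 2.132 μm/a
Convert to mass loss: 2.132 μm/a × 7.14 g/cm³ = 15.22 g·m⁻²·a⁻¹

r_corr = 15.2 g·m⁻²·a⁻¹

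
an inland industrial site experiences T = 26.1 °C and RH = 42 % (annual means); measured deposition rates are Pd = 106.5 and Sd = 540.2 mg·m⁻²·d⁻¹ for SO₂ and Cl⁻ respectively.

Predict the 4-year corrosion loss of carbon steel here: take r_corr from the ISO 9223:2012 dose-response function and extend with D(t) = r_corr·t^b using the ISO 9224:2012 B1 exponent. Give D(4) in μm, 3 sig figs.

carbon steel: temperature factor f = -0.054·(16.1) = -0.8694
  Pd branch = 1.77·Pd^0.52·e^(0.02·RH+f) = 19.47 μm/a
  Cl⁻ term: 0.102·540.2^0.62·exp(0.033·42+0.04·26.1) = 57.3
  r_corr = 19.47 + 57.3 = 76.77 μm/a
Long-term exponent b (ISO 9224 Table 2, B1) = 0.523
  D(4) = 76.77 × 4^0.523 = 76.77 × 2.065 = 158.5 μm

D(4) = 159 μm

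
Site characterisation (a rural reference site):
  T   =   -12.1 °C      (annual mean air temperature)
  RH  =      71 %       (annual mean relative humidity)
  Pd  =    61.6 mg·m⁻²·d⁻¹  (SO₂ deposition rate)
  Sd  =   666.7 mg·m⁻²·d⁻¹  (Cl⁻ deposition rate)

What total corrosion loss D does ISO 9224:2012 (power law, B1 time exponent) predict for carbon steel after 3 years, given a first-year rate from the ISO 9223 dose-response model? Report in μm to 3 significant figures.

carbon steel: f(T) = +0.150·(T−10) [T≤10 °C] = -3.3150
  SO₂ term: 1.77·61.6^0.52·exp(0.02·71-3.3150) = 2.268
  Sd branch = 0.102·Sd^0.62·e^(0.033·RH+0.04·T) = 36.88 μm/a
  r_corr = 2.268 + 36.88 = 39.15 μm/a
Long-term exponent b (ISO 9224 Table 2, B1) = 0.523
  D(3) = 39.15 × 3^0.523 = 39.15 × 1.776 = 69.54 μm

D(3) = 69.5 μm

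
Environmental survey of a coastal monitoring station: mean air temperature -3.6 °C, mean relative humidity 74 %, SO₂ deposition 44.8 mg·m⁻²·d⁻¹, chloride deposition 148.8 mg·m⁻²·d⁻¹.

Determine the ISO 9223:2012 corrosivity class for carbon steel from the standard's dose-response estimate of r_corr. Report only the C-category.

C3

carbon steel: T≤10 °C ⇒ hinge +0.150·(-3.6−10) = -2.0400
  sulphur-dioxide contribution → 7.302 μm/a
  chloride contribution → 22.57 μm/a
  total first-year rate 29.88 μm/a
29.9 μm/a falls in (25, 50] for carbon steel → category C3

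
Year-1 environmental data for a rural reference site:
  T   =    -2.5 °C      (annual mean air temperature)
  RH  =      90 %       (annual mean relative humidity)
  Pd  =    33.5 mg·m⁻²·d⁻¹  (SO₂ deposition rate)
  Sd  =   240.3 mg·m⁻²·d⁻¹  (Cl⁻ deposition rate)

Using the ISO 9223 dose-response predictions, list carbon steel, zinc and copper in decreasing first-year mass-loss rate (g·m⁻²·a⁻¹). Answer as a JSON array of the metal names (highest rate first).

carbon steel: T≤10 °C ⇒ hinge +0.150·(-2.5−10) = -1.8750
  SO₂ term: 1.77·33.5^0.52·exp(0.02·90-1.8750) = 10.2
  Sd branch = 0.102·Sd^0.62·e^(0.033·RH+0.04·T) = 53.84 μm/a
  r_corr = 10.2 + 53.84 = 64.03 μm/a
  mass loss = 64.03 μm/a × 7.85 g/cm³ = 502.7 g·m⁻²·a⁻¹
zinc: f(T) = +0.038·(T−10) [T≤10 °C] = -0.4750
  SO₂ term: 0.0129·33.5^0.44·exp(0.046·90-0.4750) = 2.362
  Sd branch = 0.0175·Sd^0.57·e^(0.008·RH+0.085·T) = 0.6614 μm/a
  r_corr = 2.362 + 0.6614 = 3.024 μm/a
  mass loss = 3.024 μm/a × 7.14 g/cm³ = 21.59 g·m⁻²·a⁻¹
copper: f(T) = +0.126·(T−10) [T≤10 °C] = -1.5750
  SO₂ term: 0.0053·33.5^0.26·exp(0.059·90-1.5750) = 0.5532
  Cl⁻ term: 0.01025·240.3^0.27·exp(0.036·90+0.049·-2.5) = 1.017
  sum: 0.5532 + 1.017 → r_corr = 1.57 μm/a
  mass loss = 1.57 μm/a × 8.96 g/cm³ = 14.07 g·m⁻²·a⁻¹
Ordering by g·m⁻²·a⁻¹: carbon steel (503) > zinc (21.6) > copper (14.1)

["carbon steel", "zinc", "copper"]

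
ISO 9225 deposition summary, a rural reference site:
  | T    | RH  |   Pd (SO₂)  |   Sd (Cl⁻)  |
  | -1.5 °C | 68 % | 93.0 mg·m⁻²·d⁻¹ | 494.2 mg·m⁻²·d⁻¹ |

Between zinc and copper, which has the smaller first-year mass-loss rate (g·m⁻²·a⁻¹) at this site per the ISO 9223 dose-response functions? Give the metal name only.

copper

zinc: f(T) = +0.038·(T−10) [T≤10 °C] = -0.4370
  Pd branch = 0.0129·Pd^0.44·e^(0.046·RH+f) = 1.398 μm/a
  Cl⁻ term: 0.0175·494.2^0.57·exp(0.008·68+0.085·-1.5) = 0.9108
  sum: 1.398 + 0.9108 → r_corr = 2.309 μm/a
  mass loss = 2.309 μm/a × 7.14 g/cm³ = 16.48 g·m⁻²·a⁻¹
copper: f(T) = +0.126·(T−10) [T≤10 °C] = -1.4490
  SO₂ term: 0.0053·93.0^0.26·exp(0.059·68-1.4490) = 0.2234
  Cl⁻ term: 0.01025·494.2^0.27·exp(0.036·68+0.049·-1.5) = 0.5879
  sum: 0.2234 + 0.5879 → r_corr = 0.8114 μm/a
  mass loss = 0.8114 μm/a × 8.96 g/cm³ = 7.27 g·m⁻²·a⁻¹
Ordering by g·m⁻²·a⁻¹: zinc (16.5) > copper (7.27)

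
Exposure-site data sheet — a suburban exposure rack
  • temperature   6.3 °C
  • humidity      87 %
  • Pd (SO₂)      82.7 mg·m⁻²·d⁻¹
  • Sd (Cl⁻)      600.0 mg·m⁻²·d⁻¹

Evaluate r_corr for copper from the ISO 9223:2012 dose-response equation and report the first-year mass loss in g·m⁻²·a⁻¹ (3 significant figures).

copper: T≤10 °C ⇒ hinge +0.126·(6.3−10) = -0.4662
  sulphur-dioxide contribution → 1.777 μm/a
  chloride contribution → 1.799 μm/a
  ⇒ r_corr(copper) = 3.576 μm/a
Convert to mass loss: 3.576 μm/a × 8.96 g/cm³ = 32.04 g·m⁻²·a⁻¹

r_corr = 32.0 g·m⁻²·a⁻¹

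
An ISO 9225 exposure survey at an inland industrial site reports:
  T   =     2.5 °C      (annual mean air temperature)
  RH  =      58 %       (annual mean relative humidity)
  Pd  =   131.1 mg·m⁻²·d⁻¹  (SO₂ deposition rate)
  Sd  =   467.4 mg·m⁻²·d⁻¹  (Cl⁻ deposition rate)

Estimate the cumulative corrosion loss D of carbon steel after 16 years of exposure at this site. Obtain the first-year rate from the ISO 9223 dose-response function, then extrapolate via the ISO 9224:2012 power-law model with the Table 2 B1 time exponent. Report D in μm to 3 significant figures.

D(16) = 246 μm

carbon steel: T≤10 °C ⇒ hinge +0.150·(2.5−10) = -1.1250
  SO₂ term: 1.77·131.1^0.52·exp(0.02·58-1.1250) = 23.14
  Sd branch = 0.102·Sd^0.62·e^(0.033·RH+0.04·T) = 34.55 μm/a
  r_corr = 23.14 + 34.55 = 57.69 μm/a
ISO 9224: D(t) = r_corr · t^b with b = 0.523 (carbon steel, B1)
  D(16) = 57.69 × 16^0.523 = 57.69 × 4.263 = 246 μm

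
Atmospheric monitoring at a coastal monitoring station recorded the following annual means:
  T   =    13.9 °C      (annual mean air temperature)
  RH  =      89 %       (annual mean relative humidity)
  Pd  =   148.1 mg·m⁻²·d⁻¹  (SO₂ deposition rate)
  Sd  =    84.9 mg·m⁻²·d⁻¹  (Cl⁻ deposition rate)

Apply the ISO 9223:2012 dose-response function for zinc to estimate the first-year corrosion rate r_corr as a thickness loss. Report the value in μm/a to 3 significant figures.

zinc: T>10 °C ⇒ hinge -0.071·(13.9−10) = -0.2769
  SO₂ term: 0.0129·148.1^0.44·exp(0.046·89-0.2769) = 5.289
  Sd branch = 0.0175·Sd^0.57·e^(0.008·RH+0.085·T) = 1.462 μm/a
  sum: 5.289 + 1.462 → r_corr = 6.751 μm/a

r_corr = 6.75 μm/a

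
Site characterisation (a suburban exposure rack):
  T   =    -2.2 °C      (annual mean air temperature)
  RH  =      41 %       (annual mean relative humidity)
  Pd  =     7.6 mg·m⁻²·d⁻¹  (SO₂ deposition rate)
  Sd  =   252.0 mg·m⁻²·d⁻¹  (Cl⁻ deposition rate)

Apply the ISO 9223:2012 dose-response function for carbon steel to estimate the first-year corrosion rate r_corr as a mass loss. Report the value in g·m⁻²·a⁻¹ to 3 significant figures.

r_corr = 102 g·m⁻²·a⁻¹

carbon steel: temperature factor f = +0.150·(-12.2) = -1.8300
  Pd branch = 1.77·Pd^0.52·e^(0.02·RH+f) = 1.851 μm/a
  Sd branch = 0.102·Sd^0.62·e^(0.033·RH+0.04·T) = 11.14 μm/a
  r_corr = 1.851 + 11.14 = 12.99 μm/a
Convert to mass loss: 12.99 μm/a × 7.85 g/cm³ = 102 g·m⁻²·a⁻¹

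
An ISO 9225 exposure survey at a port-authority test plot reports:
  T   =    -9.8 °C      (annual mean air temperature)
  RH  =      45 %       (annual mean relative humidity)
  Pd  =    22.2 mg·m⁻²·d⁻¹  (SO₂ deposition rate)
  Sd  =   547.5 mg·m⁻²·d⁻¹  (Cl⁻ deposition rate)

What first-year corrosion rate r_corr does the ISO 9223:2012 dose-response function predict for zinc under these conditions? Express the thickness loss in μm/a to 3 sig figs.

zinc: temperature factor f = +0.038·(-19.8) = -0.7524
  sulphur-dioxide contribution → 0.1885 μm/a
  chloride contribution → 0.3967 μm/a
  total first-year rate 0.5852 μm/a

r_corr = 0.585 μm/a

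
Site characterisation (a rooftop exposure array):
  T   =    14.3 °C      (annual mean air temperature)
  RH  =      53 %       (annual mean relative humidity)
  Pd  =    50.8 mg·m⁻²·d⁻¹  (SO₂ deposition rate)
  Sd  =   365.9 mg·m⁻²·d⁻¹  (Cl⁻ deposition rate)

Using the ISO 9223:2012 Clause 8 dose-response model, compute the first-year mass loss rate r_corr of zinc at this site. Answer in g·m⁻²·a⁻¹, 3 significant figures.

r_corr = 23.0 g·m⁻²·a⁻¹

zinc: f(T) = -0.071·(T−10) [T>10 °C] = -0.3053
  SO₂ term: 0.0129·50.8^0.44·exp(0.046·53-0.3053) = 0.6129
  Cl⁻ term: 0.0175·365.9^0.57·exp(0.008·53+0.085·14.3) = 2.607
  r_corr = 0.6129 + 2.607 = 3.22 μm/a
Convert to mass loss: 3.22 μm/a × 7.14 g/cm³ = 22.99 g·m⁻²·a⁻¹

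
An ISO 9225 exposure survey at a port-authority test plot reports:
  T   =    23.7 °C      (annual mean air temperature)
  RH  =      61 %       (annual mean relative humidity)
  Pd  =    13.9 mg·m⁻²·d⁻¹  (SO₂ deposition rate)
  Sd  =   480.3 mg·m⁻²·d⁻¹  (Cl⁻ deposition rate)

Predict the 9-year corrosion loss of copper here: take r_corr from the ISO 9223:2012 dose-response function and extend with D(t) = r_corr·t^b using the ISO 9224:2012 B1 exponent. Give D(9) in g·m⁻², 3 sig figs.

D(9) = 65.5 g·m⁻²

copper: temperature factor f = -0.080·(13.7) = -1.0960
  sulphur-dioxide contribution → 0.1284 μm/a
  chloride contribution → 1.559 μm/a
  total first-year rate 1.687 μm/a
Long-term exponent b (ISO 9224 Table 2, B1) = 0.667
  D(9) = 1.687 × 9^0.667 = 1.687 × 4.33 = 7.305 μm
  Mass loss = 7.305 μm × 8.96 g/cm³ = 65.46 g·m⁻²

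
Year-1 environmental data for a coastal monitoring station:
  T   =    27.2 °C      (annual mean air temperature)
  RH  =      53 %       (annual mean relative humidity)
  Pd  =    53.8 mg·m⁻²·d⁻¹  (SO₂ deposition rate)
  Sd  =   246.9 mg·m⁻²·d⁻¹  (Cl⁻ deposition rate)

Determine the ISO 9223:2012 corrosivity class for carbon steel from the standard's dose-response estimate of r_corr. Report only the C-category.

carbon steel: temperature factor f = -0.054·(17.2) = -0.9288
  SO₂ term: 1.77·53.8^0.52·exp(0.02·53-0.9288) = 16.03
  Cl⁻ term: 0.102·246.9^0.62·exp(0.033·53+0.04·27.2) = 52.97
  sum: 16.03 + 52.97 → r_corr = 69 μm/a
ISO 9223 Table 2 (carbon steel): 50 < 69 ≤ 80 μm/a ⇒ C4

C4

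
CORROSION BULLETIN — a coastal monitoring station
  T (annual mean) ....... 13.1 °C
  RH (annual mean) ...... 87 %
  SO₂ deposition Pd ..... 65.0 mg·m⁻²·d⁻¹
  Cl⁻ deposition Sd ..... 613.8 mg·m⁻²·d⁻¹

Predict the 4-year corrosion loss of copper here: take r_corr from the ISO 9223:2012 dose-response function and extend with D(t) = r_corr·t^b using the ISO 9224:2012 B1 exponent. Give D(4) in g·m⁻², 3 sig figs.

copper: f(T) = -0.080·(T−10) [T>10 °C] = -0.2480
  SO₂ term: 0.0053·65.0^0.26·exp(0.059·87-0.2480) = 2.076
  Sd branch = 0.01025·Sd^0.27·e^(0.036·RH+0.049·T) = 2.526 μm/a
  sum: 2.076 + 2.526 → r_corr = 4.602 μm/a
Long-term exponent b (ISO 9224 Table 2, B1) = 0.667
  D(4) = 4.602 × 4^0.667 = 4.602 × 2.521 = 11.6 μm
  Mass loss = 11.6 μm × 8.96 g/cm³ = 103.9 g·m⁻²

D(4) = 104 g·m⁻²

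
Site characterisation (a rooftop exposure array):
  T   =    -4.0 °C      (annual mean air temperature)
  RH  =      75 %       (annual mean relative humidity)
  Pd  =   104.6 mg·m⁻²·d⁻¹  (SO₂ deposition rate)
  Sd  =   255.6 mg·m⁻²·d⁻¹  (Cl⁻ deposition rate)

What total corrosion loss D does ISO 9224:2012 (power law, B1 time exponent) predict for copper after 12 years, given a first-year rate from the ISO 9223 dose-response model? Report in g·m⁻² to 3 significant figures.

D(12) = 38.3 g·m⁻²

copper: T≤10 °C ⇒ hinge +0.126·(-4.0−10) = -1.7640
  Pd branch = 0.0053·Pd^0.26·e^(0.059·RH+f) = 0.2541 μm/a
  Cl⁻ term: 0.01025·255.6^0.27·exp(0.036·75+0.049·-4.0) = 0.5601
  sum: 0.2541 + 0.5601 → r_corr = 0.8142 μm/a
Power-law: D(12) = r_corr · 12^0.667
  D(12) = 0.8142 × 12^0.667 = 0.8142 × 5.246 = 4.271 μm
  Mass loss = 4.271 μm × 8.96 g/cm³ = 38.27 g·m⁻²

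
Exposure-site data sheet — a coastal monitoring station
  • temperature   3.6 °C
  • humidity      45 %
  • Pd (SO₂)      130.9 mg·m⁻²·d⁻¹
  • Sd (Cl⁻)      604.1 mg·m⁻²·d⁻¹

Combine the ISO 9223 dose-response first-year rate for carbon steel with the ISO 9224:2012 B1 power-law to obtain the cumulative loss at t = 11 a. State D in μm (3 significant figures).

carbon steel: temperature factor f = +0.150·(-6.4) = -0.9600
  Pd branch = 1.77·Pd^0.52·e^(0.02·RH+f) = 21.02 μm/a
  Sd branch = 0.102·Sd^0.62·e^(0.033·RH+0.04·T) = 27.56 μm/a
  r_corr = 21.02 + 27.56 = 48.59 μm/a
Power-law: D(11) = r_corr · 11^0.523
  D(11) = 48.59 × 11^0.523 = 48.59 × 3.505 = 170.3 μm

D(11) = 170 μm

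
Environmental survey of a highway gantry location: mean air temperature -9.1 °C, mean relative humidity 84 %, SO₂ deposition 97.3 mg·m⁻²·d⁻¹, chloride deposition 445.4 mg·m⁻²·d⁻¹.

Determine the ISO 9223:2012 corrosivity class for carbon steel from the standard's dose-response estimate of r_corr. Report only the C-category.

C4

carbon steel: f(T) = +0.150·(T−10) [T≤10 °C] = -2.8650
  Pd branch = 1.77·Pd^0.52·e^(0.02·RH+f) = 5.85 μm/a
  Cl⁻ term: 0.102·445.4^0.62·exp(0.033·84+0.04·-9.1) = 49.73
  sum: 5.85 + 49.73 → r_corr = 55.58 μm/a
55.6 μm/a falls in (50, 80] for carbon steel → category C4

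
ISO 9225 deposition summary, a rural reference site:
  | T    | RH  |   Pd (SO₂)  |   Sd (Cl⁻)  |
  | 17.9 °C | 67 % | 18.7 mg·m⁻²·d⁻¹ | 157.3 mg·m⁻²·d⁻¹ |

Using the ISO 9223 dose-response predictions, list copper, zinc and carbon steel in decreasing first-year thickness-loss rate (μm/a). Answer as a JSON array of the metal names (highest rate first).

copper: T>10 °C ⇒ hinge -0.080·(17.9−10) = -0.6320
  SO₂ term: 0.0053·18.7^0.26·exp(0.059·67-0.6320) = 0.3142
  Sd branch = 0.01025·Sd^0.27·e^(0.036·RH+0.049·T) = 1.077 μm/a
  sum: 0.3142 + 1.077 → r_corr = 1.391 μm/a
zinc: temperature factor f = -0.071·(7.9) = -0.5609
  SO₂ term: 0.0129·18.7^0.44·exp(0.046·67-0.5609) = 0.5822
  Sd branch = 0.0175·Sd^0.57·e^(0.008·RH+0.085·T) = 2.448 μm/a
  r_corr = 0.5822 + 2.448 = 3.03 μm/a
carbon steel: f(T) = -0.054·(T−10) [T>10 °C] = -0.4266
  Pd branch = 1.77·Pd^0.52·e^(0.02·RH+f) = 20.23 μm/a
  Sd branch = 0.102·Sd^0.62·e^(0.033·RH+0.04·T) = 43.83 μm/a
  r_corr = 20.23 + 43.83 = 64.06 μm/a
Ordering by μm/a: carbon steel (64.1) > zinc (3.03) > copper (1.39)

["carbon steel", "zinc", "copper"]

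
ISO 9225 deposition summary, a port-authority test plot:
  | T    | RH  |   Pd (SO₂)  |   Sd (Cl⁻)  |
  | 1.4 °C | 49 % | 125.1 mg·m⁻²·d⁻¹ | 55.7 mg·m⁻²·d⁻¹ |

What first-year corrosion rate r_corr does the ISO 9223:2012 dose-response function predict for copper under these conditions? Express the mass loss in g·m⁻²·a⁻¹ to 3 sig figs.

copper: f(T) = +0.126·(T−10) [T≤10 °C] = -1.0836
  Pd branch = 0.0053·Pd^0.26·e^(0.059·RH+f) = 0.1134 μm/a
  Sd branch = 0.01025·Sd^0.27·e^(0.036·RH+0.049·T) = 0.1897 μm/a
  sum: 0.1134 + 0.1897 → r_corr = 0.303 μm/a
Convert to mass loss: 0.303 μm/a × 8.96 g/cm³ = 2.715 g·m⁻²·a⁻¹

r_corr = 2.72 g·m⁻²·a⁻¹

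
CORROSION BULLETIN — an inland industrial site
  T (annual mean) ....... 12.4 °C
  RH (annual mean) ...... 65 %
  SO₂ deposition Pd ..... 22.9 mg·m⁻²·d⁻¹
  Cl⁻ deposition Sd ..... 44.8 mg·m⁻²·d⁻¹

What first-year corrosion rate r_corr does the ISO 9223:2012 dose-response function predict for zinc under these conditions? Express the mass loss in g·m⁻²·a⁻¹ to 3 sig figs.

r_corr = 11.4 g·m⁻²·a⁻¹

zinc: temperature factor f = -0.071·(2.4) = -0.1704
  sulphur-dioxide contribution → 0.8579 μm/a
  chloride contribution → 0.7376 μm/a
  ⇒ r_corr(zinc) = 1.596 μm/a
Convert to mass loss: 1.596 μm/a × 7.14 g/cm³ = 11.39 g·m⁻²·a⁻¹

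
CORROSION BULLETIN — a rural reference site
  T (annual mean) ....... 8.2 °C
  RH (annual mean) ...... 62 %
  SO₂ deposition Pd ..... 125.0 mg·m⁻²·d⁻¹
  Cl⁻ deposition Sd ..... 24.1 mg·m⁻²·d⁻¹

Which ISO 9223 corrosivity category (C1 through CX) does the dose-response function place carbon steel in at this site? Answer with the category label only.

carbon steel: f(T) = +0.150·(T−10) [T≤10 °C] = -0.2700
  SO₂ term: 1.77·125.0^0.52·exp(0.02·62-0.2700) = 57.5
  Sd branch = 0.102·Sd^0.62·e^(0.033·RH+0.04·T) = 7.879 μm/a
  sum: 57.5 + 7.879 → r_corr = 65.37 μm/a
ISO 9223 Table 2 (carbon steel): 50 < 65.4 ≤ 80 μm/a ⇒ C4

C4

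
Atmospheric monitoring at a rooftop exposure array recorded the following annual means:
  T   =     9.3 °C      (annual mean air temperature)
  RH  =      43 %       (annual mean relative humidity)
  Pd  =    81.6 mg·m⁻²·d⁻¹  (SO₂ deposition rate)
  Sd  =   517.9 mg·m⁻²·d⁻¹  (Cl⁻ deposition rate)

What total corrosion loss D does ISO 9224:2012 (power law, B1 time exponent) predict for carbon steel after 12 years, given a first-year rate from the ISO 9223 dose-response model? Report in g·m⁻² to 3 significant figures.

D(12) = 1.92e+03 g·m⁻²

carbon steel: f(T) = +0.150·(T−10) [T≤10 °C] = -0.1050
  Pd branch = 1.77·Pd^0.52·e^(0.02·RH+f) = 37.15 μm/a
  Sd branch = 0.102·Sd^0.62·e^(0.033·RH+0.04·T) = 29.46 μm/a
  r_corr = 37.15 + 29.46 = 66.61 μm/a
ISO 9224: D(t) = r_corr · t^b with b = 0.523 (carbon steel, B1)
  D(12) = 66.61 × 12^0.523 = 66.61 × 3.668 = 244.3 μm
  Mass loss = 244.3 μm × 7.85 g/cm³ = 1918 g·m⁻²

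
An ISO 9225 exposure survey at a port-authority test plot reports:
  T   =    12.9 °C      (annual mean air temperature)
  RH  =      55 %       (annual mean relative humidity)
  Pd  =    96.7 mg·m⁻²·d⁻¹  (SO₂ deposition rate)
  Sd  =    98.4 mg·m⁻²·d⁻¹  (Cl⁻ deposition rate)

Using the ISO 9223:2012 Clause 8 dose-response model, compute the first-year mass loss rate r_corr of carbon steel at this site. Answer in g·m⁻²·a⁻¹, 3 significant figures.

carbon steel: T>10 °C ⇒ hinge -0.054·(12.9−10) = -0.1566
  sulphur-dioxide contribution → 48.99 μm/a
  chloride contribution → 18.06 μm/a
  total first-year rate 67.05 μm/a
Convert to mass loss: 67.05 μm/a × 7.85 g/cm³ = 526.3 g·m⁻²·a⁻¹

r_corr = 526 g·m⁻²·a⁻¹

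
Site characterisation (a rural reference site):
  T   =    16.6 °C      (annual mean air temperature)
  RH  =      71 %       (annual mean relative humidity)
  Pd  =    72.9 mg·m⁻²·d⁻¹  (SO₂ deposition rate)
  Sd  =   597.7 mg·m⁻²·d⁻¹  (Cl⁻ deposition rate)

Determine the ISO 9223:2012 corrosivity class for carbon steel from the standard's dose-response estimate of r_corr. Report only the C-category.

C5

carbon steel: T>10 °C ⇒ hinge -0.054·(16.6−10) = -0.3564
  SO₂ term: 1.77·72.9^0.52·exp(0.02·71-0.3564) = 47.7
  Cl⁻ term: 0.102·597.7^0.62·exp(0.033·71+0.04·16.6) = 108.6
  sum: 47.7 + 108.6 → r_corr = 156.3 μm/a
ISO 9223 Table 2 (carbon steel): 80 < 156 ≤ 200 μm/a ⇒ C5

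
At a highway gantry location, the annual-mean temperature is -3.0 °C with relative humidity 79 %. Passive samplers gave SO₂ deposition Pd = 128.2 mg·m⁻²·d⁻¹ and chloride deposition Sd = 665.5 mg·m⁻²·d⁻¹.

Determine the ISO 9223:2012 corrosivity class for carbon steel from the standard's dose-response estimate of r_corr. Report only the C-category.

carbon steel: T≤10 °C ⇒ hinge +0.150·(-3.0−10) = -1.9500
  Pd branch = 1.77·Pd^0.52·e^(0.02·RH+f) = 15.25 μm/a
  Sd branch = 0.102·Sd^0.62·e^(0.033·RH+0.04·T) = 69.03 μm/a
  r_corr = 15.25 + 69.03 = 84.28 μm/a
Category bounds: 80…200 μm/a bracket r_corr ⇒ C5

C5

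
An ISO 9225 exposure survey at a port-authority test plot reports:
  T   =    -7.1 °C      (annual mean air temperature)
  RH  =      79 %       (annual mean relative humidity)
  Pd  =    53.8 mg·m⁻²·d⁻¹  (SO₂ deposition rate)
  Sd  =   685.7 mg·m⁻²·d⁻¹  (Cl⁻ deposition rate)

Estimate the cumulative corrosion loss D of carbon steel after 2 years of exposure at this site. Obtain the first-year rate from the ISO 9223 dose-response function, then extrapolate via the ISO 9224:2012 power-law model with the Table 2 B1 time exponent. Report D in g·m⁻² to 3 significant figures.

carbon steel: f(T) = +0.150·(T−10) [T≤10 °C] = -2.5650
  Pd branch = 1.77·Pd^0.52·e^(0.02·RH+f) = 5.25 μm/a
  Cl⁻ term: 0.102·685.7^0.62·exp(0.033·79+0.04·-7.1) = 59.69
  sum: 5.25 + 59.69 → r_corr = 64.94 μm/a
Power-law: D(2) = r_corr · 2^0.523
  D(2) = 64.94 × 2^0.523 = 64.94 × 1.437 = 93.31 μm
  Mass loss = 93.31 μm × 7.85 g/cm³ = 732.5 g·m⁻²

D(2) = 732 g·m⁻²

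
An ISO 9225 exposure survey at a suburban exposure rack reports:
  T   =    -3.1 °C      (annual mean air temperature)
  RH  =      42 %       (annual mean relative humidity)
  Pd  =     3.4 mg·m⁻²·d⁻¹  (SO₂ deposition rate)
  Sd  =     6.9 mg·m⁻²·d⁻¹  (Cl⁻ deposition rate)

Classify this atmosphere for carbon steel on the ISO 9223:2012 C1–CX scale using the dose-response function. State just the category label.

carbon steel: f(T) = +0.150·(T−10) [T≤10 °C] = -1.9650
  Pd branch = 1.77·Pd^0.52·e^(0.02·RH+f) = 1.086 μm/a
  Sd branch = 0.102·Sd^0.62·e^(0.033·RH+0.04·T) = 1.193 μm/a
  sum: 1.086 + 1.193 → r_corr = 2.279 μm/a
Category bounds: 1.3…25 μm/a bracket r_corr ⇒ C2

C2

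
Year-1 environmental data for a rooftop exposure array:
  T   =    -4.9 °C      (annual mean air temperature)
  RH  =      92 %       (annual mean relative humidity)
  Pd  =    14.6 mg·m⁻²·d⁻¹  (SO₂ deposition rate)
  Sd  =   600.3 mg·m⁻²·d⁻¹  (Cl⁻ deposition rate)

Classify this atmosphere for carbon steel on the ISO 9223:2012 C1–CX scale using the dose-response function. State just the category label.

carbon steel: f(T) = +0.150·(T−10) [T≤10 °C] = -2.2350
  sulphur-dioxide contribution → 4.807 μm/a
  chloride contribution → 92.17 μm/a
  ⇒ r_corr(carbon steel) = 96.98 μm/a
Category bounds: 80…200 μm/a bracket r_corr ⇒ C5

C5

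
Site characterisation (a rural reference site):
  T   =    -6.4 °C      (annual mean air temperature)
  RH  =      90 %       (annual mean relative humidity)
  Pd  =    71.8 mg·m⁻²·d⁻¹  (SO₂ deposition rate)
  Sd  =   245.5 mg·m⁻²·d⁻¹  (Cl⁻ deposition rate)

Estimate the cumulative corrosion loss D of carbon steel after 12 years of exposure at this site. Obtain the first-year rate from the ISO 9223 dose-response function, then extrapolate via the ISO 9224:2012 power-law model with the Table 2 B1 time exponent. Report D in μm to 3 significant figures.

D(12) = 202 μm

carbon steel: temperature factor f = +0.150·(-16.4) = -2.4600
  Pd branch = 1.77·Pd^0.52·e^(0.02·RH+f) = 8.444 μm/a
  Sd branch = 0.102·Sd^0.62·e^(0.033·RH+0.04·T) = 46.68 μm/a
  sum: 8.444 + 46.68 → r_corr = 55.12 μm/a
ISO 9224: D(t) = r_corr · t^b with b = 0.523 (carbon steel, B1)
  D(12) = 55.12 × 12^0.523 = 55.12 × 3.668 = 202.2 μm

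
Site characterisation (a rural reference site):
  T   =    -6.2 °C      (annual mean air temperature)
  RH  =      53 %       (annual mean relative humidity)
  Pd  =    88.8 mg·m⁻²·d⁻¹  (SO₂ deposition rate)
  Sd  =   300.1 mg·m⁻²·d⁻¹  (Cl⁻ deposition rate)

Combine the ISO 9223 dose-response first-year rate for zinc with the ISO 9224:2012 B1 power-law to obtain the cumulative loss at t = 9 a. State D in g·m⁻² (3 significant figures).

D(9) = 41.9 g·m⁻²

zinc: f(T) = +0.038·(T−10) [T≤10 °C] = -0.6156
  Pd branch = 0.0129·Pd^0.44·e^(0.046·RH+f) = 0.5746 μm/a
  Sd branch = 0.0175·Sd^0.57·e^(0.008·RH+0.085·T) = 0.4077 μm/a
  sum: 0.5746 + 0.4077 → r_corr = 0.9823 μm/a
Long-term exponent b (ISO 9224 Table 2, B1) = 0.813
  D(9) = 0.9823 × 9^0.813 = 0.9823 × 5.968 = 5.862 μm
  Mass loss = 5.862 μm × 7.14 g/cm³ = 41.85 g·m⁻²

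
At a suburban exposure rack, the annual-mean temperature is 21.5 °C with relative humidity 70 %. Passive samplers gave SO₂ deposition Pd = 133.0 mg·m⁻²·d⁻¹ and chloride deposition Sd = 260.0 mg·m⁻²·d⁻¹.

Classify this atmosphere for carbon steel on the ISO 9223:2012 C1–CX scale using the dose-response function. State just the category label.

C5

carbon steel: T>10 °C ⇒ hinge -0.054·(21.5−10) = -0.6210
  SO₂ term: 1.77·133.0^0.52·exp(0.02·70-0.6210) = 49.06
  Sd branch = 0.102·Sd^0.62·e^(0.033·RH+0.04·T) = 76.31 μm/a
  sum: 49.06 + 76.31 → r_corr = 125.4 μm/a
125 μm/a falls in (80, 200] for carbon steel → category C5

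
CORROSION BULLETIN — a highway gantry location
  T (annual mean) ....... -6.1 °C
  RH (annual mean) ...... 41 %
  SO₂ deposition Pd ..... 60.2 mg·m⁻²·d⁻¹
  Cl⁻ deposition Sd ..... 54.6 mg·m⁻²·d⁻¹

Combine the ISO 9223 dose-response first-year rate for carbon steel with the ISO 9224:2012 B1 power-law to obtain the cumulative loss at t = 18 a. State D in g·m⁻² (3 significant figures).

D(18) = 239 g·m⁻²

carbon steel: T≤10 °C ⇒ hinge +0.150·(-6.1−10) = -2.4150
  SO₂ term: 1.77·60.2^0.52·exp(0.02·41-2.4150) = 3.025
  Sd branch = 0.102·Sd^0.62·e^(0.033·RH+0.04·T) = 3.692 μm/a
  sum: 3.025 + 3.692 → r_corr = 6.717 μm/a
Power-law: D(18) = r_corr · 18^0.523
  D(18) = 6.717 × 18^0.523 = 6.717 × 4.534 = 30.46 μm
  Mass loss = 30.46 μm × 7.85 g/cm³ = 239.1 g·m⁻²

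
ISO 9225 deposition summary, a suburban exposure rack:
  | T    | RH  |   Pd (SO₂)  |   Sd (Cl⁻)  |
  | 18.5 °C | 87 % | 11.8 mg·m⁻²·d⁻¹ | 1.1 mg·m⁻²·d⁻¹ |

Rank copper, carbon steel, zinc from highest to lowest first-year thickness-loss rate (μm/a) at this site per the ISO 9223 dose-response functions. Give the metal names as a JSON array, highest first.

copper: T>10 °C ⇒ hinge -0.080·(18.5−10) = -0.6800
  sulphur-dioxide contribution → 0.8647 μm/a
  chloride contribution → 0.5968 μm/a
  ⇒ r_corr(copper) = 1.461 μm/a
carbon steel: f(T) = -0.054·(T−10) [T>10 °C] = -0.4590
  sulphur-dioxide contribution → 23 μm/a
  chloride contribution → 4.004 μm/a
  ⇒ r_corr(carbon steel) = 27 μm/a
zinc: T>10 °C ⇒ hinge -0.071·(18.5−10) = -0.6035
  sulphur-dioxide contribution → 1.143 μm/a
  chloride contribution → 0.1786 μm/a
  ⇒ r_corr(zinc) = 1.322 μm/a
Ordering by μm/a: carbon steel (27) > copper (1.46) > zinc (1.32)

["carbon steel", "copper", "zinc"]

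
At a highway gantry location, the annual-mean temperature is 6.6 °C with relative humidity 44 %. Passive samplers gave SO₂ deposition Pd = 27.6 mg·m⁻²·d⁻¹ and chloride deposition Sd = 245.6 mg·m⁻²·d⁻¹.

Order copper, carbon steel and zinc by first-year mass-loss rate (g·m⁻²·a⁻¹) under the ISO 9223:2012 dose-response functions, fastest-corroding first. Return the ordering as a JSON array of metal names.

["carbon steel", "zinc", "copper"]

copper: T≤10 °C ⇒ hinge +0.126·(6.6−10) = -0.4284
  Pd branch = 0.0053·Pd^0.26·e^(0.059·RH+f) = 0.1097 μm/a
  Cl⁻ term: 0.01025·245.6^0.27·exp(0.036·44+0.049·6.6) = 0.3051
  sum: 0.1097 + 0.3051 → r_corr = 0.4148 μm/a
  mass loss = 0.4148 μm/a × 8.96 g/cm³ = 3.717 g·m⁻²·a⁻¹
carbon steel: T≤10 °C ⇒ hinge +0.150·(6.6−10) = -0.5100
  Pd branch = 1.77·Pd^0.52·e^(0.02·RH+f) = 14.39 μm/a
  Cl⁻ term: 0.102·245.6^0.62·exp(0.033·44+0.04·6.6) = 17.21
  sum: 14.39 + 17.21 → r_corr = 31.6 μm/a
  mass loss = 31.6 μm/a × 7.85 g/cm³ = 248 g·m⁻²·a⁻¹
zinc: temperature factor f = +0.038·(-3.4) = -0.1292
  SO₂ term: 0.0129·27.6^0.44·exp(0.046·44-0.1292) = 0.3694
  Cl⁻ term: 0.0175·245.6^0.57·exp(0.008·44+0.085·6.6) = 1.005
  sum: 0.3694 + 1.005 → r_corr = 1.374 μm/a
  mass loss = 1.374 μm/a × 7.14 g/cm³ = 9.81 g·m⁻²·a⁻¹
Ordering by g·m⁻²·a⁻¹: carbon steel (248) > zinc (9.81) > copper (3.72)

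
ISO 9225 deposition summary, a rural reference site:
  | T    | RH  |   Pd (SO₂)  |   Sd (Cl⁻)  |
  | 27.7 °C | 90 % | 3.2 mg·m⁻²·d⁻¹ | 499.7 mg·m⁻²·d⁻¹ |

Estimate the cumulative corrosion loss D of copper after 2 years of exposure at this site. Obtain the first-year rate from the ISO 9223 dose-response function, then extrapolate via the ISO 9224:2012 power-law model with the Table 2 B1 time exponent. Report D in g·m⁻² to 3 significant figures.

copper: temperature factor f = -0.080·(17.7) = -1.4160
  Pd branch = 0.0053·Pd^0.26·e^(0.059·RH+f) = 0.3522 μm/a
  Sd branch = 0.01025·Sd^0.27·e^(0.036·RH+0.049·T) = 5.444 μm/a
  r_corr = 0.3522 + 5.444 = 5.797 μm/a
Long-term exponent b (ISO 9224 Table 2, B1) = 0.667
  D(2) = 5.797 × 2^0.667 = 5.797 × 1.588 = 9.204 μm
  Mass loss = 9.204 μm × 8.96 g/cm³ = 82.47 g·m⁻²

D(2) = 82.5 g·m⁻²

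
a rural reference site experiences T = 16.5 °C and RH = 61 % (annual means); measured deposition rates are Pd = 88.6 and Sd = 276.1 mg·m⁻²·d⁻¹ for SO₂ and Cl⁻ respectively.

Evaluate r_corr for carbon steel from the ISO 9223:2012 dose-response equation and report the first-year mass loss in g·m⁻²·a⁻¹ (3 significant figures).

carbon steel: T>10 °C ⇒ hinge -0.054·(16.5−10) = -0.3510
  SO₂ term: 1.77·88.6^0.52·exp(0.02·61-0.3510) = 43.46
  Sd branch = 0.102·Sd^0.62·e^(0.033·RH+0.04·T) = 48.19 μm/a
  r_corr = 43.46 + 48.19 = 91.64 μm/a
Convert to mass loss: 91.64 μm/a × 7.85 g/cm³ = 719.4 g·m⁻²·a⁻¹

r_corr = 719 g·m⁻²·a⁻¹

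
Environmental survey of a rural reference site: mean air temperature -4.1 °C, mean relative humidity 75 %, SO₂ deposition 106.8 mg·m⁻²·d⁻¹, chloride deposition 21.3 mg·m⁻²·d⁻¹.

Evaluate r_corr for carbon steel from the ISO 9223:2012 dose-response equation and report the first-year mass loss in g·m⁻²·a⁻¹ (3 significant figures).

carbon steel: temperature factor f = +0.150·(-14.1) = -2.1150
  SO₂ term: 1.77·106.8^0.52·exp(0.02·75-2.1150) = 10.86
  Cl⁻ term: 0.102·21.3^0.62·exp(0.033·75+0.04·-4.1) = 6.853
  sum: 10.86 + 6.853 → r_corr = 17.71 μm/a
Convert to mass loss: 17.71 μm/a × 7.85 g/cm³ = 139 g·m⁻²·a⁻¹

r_corr = 139 g·m⁻²·a⁻¹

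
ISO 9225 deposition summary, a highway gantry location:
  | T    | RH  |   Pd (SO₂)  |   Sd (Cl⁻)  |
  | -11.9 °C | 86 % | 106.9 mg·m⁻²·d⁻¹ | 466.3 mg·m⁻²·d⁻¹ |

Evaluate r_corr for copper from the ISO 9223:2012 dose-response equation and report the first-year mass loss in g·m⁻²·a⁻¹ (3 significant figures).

copper: temperature factor f = +0.126·(-21.9) = -2.7594
  SO₂ term: 0.0053·106.9^0.26·exp(0.059·86-2.7594) = 0.1807
  Sd branch = 0.01025·Sd^0.27·e^(0.036·RH+0.049·T) = 0.6647 μm/a
  r_corr = 0.1807 + 0.6647 = 0.8454 μm/a
Convert to mass loss: 0.8454 μm/a × 8.96 g/cm³ = 7.575 g·m⁻²·a⁻¹

r_corr = 7.57 g·m⁻²·a⁻¹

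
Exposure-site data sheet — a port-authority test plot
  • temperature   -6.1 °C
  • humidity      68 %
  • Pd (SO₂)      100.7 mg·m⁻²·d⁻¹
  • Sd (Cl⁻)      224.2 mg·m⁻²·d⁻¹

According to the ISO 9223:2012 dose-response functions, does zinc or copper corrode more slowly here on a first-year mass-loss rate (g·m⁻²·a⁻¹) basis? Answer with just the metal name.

zinc: f(T) = +0.038·(T−10) [T≤10 °C] = -0.6118
  Pd branch = 0.0129·Pd^0.44·e^(0.046·RH+f) = 1.215 μm/a
  Cl⁻ term: 0.0175·224.2^0.57·exp(0.008·68+0.085·-6.1) = 0.3926
  sum: 1.215 + 0.3926 → r_corr = 1.608 μm/a
  mass loss = 1.608 μm/a × 7.14 g/cm³ = 11.48 g·m⁻²·a⁻¹
copper: temperature factor f = +0.126·(-16.1) = -2.0286
  Pd branch = 0.0053·Pd^0.26·e^(0.059·RH+f) = 0.1278 μm/a
  Cl⁻ term: 0.01025·224.2^0.27·exp(0.036·68+0.049·-6.1) = 0.3791
  sum: 0.1278 + 0.3791 → r_corr = 0.5069 μm/a
  mass loss = 0.5069 μm/a × 8.96 g/cm³ = 4.541 g·m⁻²·a⁻¹
Ordering by g·m⁻²·a⁻¹: zinc (11.5) > copper (4.54)

copper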